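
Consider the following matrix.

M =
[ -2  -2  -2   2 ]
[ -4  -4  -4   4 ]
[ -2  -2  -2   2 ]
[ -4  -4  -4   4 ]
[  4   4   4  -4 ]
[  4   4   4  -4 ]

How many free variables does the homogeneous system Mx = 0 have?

Row reduce to echelon form.
R2 ← R2 − (2)·R1: [0, 0, 0, 0]
R3 ← R3 − R1: [0, 0, 0, 0]
R4 ← R4 − (2)·R1: [0, 0, 0, 0]
R5 ← R5 + (2)·R1: [0, 0, 0, 0]
R6 ← R6 + (2)·R1: [0, 0, 0, 0]
1 nonzero row, so rank(M) = 1.
M has 4 columns; by rank–nullity, nullity = 4 − 1 = 3.

3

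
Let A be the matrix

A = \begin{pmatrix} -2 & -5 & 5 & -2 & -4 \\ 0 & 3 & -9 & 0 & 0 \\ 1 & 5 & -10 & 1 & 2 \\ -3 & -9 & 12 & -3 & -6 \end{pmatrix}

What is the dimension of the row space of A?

Row reduce to echelon form.
R3 ← R3 + (1/2)·R1: [0, 5/2, -15/2, 0, 0]
R4 ← R4 − (3/2)·R1: [0, -3/2, 9/2, 0, 0]
R3 ← R3 − (5/6)·R2: [0, 0, 0, 0, 0]
R4 ← R4 + (1/2)·R2: [0, 0, 0, 0, 0]
Echelon form has 2 nonzero rows, so rank(A) = 2.
The row space has dimension equal to the rank: 2.

2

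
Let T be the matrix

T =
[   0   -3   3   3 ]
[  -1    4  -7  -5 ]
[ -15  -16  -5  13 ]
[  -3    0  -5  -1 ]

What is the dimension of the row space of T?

3

Row reduce to echelon form.
Swap R1 ↔ R2
R3 ← R3 − (15)·R1: [0, -76, 100, 88]
R4 ← R4 − (3)·R1: [0, -12, 16, 14]
R3 ← R3 − (76/3)·R2: [0, 0, 24, 12]
R4 ← R4 − (4)·R2: [0, 0, 4, 2]
R4 ← R4 − (1/6)·R3: [0, 0, 0, 0]
Echelon form has 3 nonzero rows, so rank(T) = 3.
The row space has dimension equal to the rank: 3.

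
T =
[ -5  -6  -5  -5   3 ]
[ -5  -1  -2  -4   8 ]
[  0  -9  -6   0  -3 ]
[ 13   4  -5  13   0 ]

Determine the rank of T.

Row reduce to echelon form.
R2 ← R2 − R1: [0, 5, 3, 1, 5]
R4 ← R4 + (13/5)·R1: [0, -58/5, -18, 0, 39/5]
R3 ← R3 + (9/5)·R2: [0, 0, -3/5, 9/5, 6]
R4 ← R4 + (58/25)·R2: [0, 0, -276/25, 58/25, 97/5]
R4 ← R4 − (92/5)·R3: [0, 0, 0, -154/5, -91]
Echelon form has 4 nonzero rows, so rank(T) = 4.

4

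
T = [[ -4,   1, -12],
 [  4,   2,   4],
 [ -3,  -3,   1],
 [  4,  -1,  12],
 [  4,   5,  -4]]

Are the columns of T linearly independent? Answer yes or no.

no

Row reduce T to echelon form.
R2 ← R2 + R1: [0, 3, -8]
R3 ← R3 − (3/4)·R1: [0, -15/4, 10]
R4 ← R4 + R1: [0, 0, 0]
R5 ← R5 + R1: [0, 6, -16]
R3 ← R3 + (5/4)·R2: [0, 0, 0]
R5 ← R5 − (2)·R2: [0, 0, 0]
2 pivots among 3 columns.
Only 2 < 3 pivot columns, so the columns are linearly dependent.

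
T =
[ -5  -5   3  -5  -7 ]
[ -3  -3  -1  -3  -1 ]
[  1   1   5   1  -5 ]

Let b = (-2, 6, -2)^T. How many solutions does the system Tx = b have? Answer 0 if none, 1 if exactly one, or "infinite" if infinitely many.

0

Row reduce the augmented matrix [T | b].
R2 ← R2 − (3/5)·R1: [0, 0, -14/5, 0, 16/5, 36/5]
R3 ← R3 + (1/5)·R1: [0, 0, 28/5, 0, -32/5, -12/5]
R3 ← R3 + (2)·R2: [0, 0, 0, 0, 0, 12]
The echelon form has 3 nonzero rows; the last pivot sits in the augmented column, so rank(T) = 2 but rank([T|b]) = 3.
Since the ranks differ, the system is inconsistent.
It has no solutions.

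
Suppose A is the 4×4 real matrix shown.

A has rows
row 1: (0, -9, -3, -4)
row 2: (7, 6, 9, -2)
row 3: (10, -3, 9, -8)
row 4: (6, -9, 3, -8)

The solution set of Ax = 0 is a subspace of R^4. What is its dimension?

Row reduce to echelon form.
Swap R1 ↔ R2
R3 ← R3 − (10/7)·R1: [0, -81/7, -27/7, -36/7]
R4 ← R4 − (6/7)·R1: [0, -99/7, -33/7, -44/7]
R3 ← R3 − (9/7)·R2: [0, 0, 0, 0]
R4 ← R4 − (11/7)·R2: [0, 0, 0, 0]
2 nonzero rows, so rank(A) = 2.
A has 4 columns; by rank–nullity, nullity = 4 − 2 = 2.

2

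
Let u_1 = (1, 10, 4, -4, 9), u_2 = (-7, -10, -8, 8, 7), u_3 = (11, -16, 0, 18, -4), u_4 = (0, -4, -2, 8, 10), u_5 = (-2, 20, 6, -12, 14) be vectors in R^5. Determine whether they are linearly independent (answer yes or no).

Form the matrix with these vectors as rows and row reduce.
R2 ← R2 + (7)·R1: [0, 60, 20, -20, 70]
R3 ← R3 − (11)·R1: [0, -126, -44, 62, -103]
R5 ← R5 + (2)·R1: [0, 40, 14, -20, 32]
R3 ← R3 + (21/10)·R2: [0, 0, -2, 20, 44]
R4 ← R4 + (1/15)·R2: [0, 0, -2/3, 20/3, 44/3]
R5 ← R5 − (2/3)·R2: [0, 0, 2/3, -20/3, -44/3]
R4 ← R4 − (1/3)·R3: [0, 0, 0, 0, 0]
R5 ← R5 + (1/3)·R3: [0, 0, 0, 0, 0]
3 nonzero rows, so the 5 vectors span a space of dimension 3.
Since 3 < 5, the vectors are linearly dependent.

no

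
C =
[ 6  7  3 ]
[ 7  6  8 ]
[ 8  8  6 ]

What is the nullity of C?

Row reduce to echelon form.
R2 ← R2 − (7/6)·R1: [0, -13/6, 9/2]
R3 ← R3 − (4/3)·R1: [0, -4/3, 2]
R3 ← R3 − (8/13)·R2: [0, 0, -10/13]
3 nonzero rows, so rank(C) = 3.
C has 3 columns; by rank–nullity, nullity = 3 − 3 = 0.

0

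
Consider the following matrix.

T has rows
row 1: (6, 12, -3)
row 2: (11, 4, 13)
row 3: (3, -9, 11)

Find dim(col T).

Row reduce to echelon form.
R2 ← R2 − (11/6)·R1: [0, -18, 37/2]
R3 ← R3 − (1/2)·R1: [0, -15, 25/2]
R3 ← R3 − (5/6)·R2: [0, 0, -35/12]
Echelon form has 3 nonzero rows, so rank(T) = 3.
The column space has dimension equal to the rank: 3.

3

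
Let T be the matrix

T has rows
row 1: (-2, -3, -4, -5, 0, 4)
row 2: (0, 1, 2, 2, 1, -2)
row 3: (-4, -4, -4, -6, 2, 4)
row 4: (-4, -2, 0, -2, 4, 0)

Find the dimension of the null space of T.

4

Row reduce to echelon form.
R3 ← R3 − (2)·R1: [0, 2, 4, 4, 2, -4]
R4 ← R4 − (2)·R1: [0, 4, 8, 8, 4, -8]
R3 ← R3 − (2)·R2: [0, 0, 0, 0, 0, 0]
R4 ← R4 − (4)·R2: [0, 0, 0, 0, 0, 0]
2 nonzero rows, so rank(T) = 2.
T has 6 columns; by rank–nullity, nullity = 6 − 2 = 4.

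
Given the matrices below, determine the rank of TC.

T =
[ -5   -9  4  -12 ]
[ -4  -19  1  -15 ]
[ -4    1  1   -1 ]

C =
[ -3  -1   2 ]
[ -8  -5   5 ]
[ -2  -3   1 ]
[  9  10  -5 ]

2

First compute TC:
[[-29, -82,   9],
 [ 27, -54, -27],
 [ -7, -14,   3]]
Now row reduce the product.
R2 ← R2 + (27/29)·R1: [0, -3780/29, -540/29]
R3 ← R3 − (7/29)·R1: [0, 168/29, 24/29]
R3 ← R3 + (2/45)·R2: [0, 0, 0]
2 nonzero rows, so rank(TC) = 2.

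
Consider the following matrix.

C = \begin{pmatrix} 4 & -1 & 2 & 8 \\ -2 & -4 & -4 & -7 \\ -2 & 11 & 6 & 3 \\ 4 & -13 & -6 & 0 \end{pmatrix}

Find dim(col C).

Row reduce to echelon form.
R2 ← R2 + (1/2)·R1: [0, -9/2, -3, -3]
R3 ← R3 + (1/2)·R1: [0, 21/2, 7, 7]
R4 ← R4 − R1: [0, -12, -8, -8]
R3 ← R3 + (7/3)·R2: [0, 0, 0, 0]
R4 ← R4 − (8/3)·R2: [0, 0, 0, 0]
Echelon form has 2 nonzero rows, so rank(C) = 2.
The column space has dimension equal to the rank: 2.

2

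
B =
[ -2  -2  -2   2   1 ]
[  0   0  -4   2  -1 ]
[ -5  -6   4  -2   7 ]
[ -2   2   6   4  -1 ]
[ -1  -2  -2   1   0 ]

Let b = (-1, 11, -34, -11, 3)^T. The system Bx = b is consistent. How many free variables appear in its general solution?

Row reduce the augmented matrix [B | b].
R3 ← R3 − (5/2)·R1: [0, -1, 9, -7, 9/2, -63/2]
R4 ← R4 − R1: [0, 4, 8, 2, -2, -10]
R5 ← R5 − (1/2)·R1: [0, -1, -1, 0, -1/2, 7/2]
Swap R2 ↔ R3
R4 ← R4 + (4)·R2: [0, 0, 44, -26, 16, -136]
R5 ← R5 − R2: [0, 0, -10, 7, -5, 35]
R4 ← R4 + (11)·R3: [0, 0, 0, -4, 5, -15]
R5 ← R5 − (5/2)·R3: [0, 0, 0, 2, -5/2, 15/2]
R5 ← R5 + (1/2)·R4: [0, 0, 0, 0, 0, 0]
The echelon form has 4 nonzero rows, and every pivot lies in the first 5 columns, so rank(B) = rank([B|b]) = 4.
The system is consistent.
Free variables = (unknowns) − (rank) = 5 − 4 = 1.

1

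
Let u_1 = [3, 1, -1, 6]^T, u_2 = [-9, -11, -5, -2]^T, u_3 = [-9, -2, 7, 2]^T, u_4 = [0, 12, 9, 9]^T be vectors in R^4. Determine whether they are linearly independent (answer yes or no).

yes

Form the matrix with these vectors as rows and row reduce.
R2 ← R2 + (3)·R1: [0, -8, -8, 16]
R3 ← R3 + (3)·R1: [0, 1, 4, 20]
R3 ← R3 + (1/8)·R2: [0, 0, 3, 22]
R4 ← R4 + (3/2)·R2: [0, 0, -3, 33]
R4 ← R4 + R3: [0, 0, 0, 55]
4 nonzero rows, so the 4 vectors span a space of dimension 4.
Since 4 = 4, the vectors are linearly independent.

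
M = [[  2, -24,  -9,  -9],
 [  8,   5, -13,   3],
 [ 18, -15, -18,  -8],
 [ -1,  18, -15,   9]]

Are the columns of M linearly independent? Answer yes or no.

Row reduce M to echelon form.
R2 ← R2 − (4)·R1: [0, 101, 23, 39]
R3 ← R3 − (9)·R1: [0, 201, 63, 73]
R4 ← R4 + (1/2)·R1: [0, 6, -39/2, 9/2]
R3 ← R3 − (201/101)·R2: [0, 0, 1740/101, -466/101]
R4 ← R4 − (6/101)·R2: [0, 0, -4215/202, 441/202]
R4 ← R4 + (281/232)·R3: [0, 0, 0, -395/116]
4 pivots among 4 columns.
Every column is a pivot column, so the columns are linearly independent.

yes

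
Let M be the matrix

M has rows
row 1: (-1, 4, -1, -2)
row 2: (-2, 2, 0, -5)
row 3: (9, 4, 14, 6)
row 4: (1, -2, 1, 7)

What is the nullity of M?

0

Row reduce to echelon form.
R2 ← R2 − (2)·R1: [0, -6, 2, -1]
R3 ← R3 + (9)·R1: [0, 40, 5, -12]
R4 ← R4 + R1: [0, 2, 0, 5]
R3 ← R3 + (20/3)·R2: [0, 0, 55/3, -56/3]
R4 ← R4 + (1/3)·R2: [0, 0, 2/3, 14/3]
R4 ← R4 − (2/55)·R3: [0, 0, 0, 294/55]
4 nonzero rows, so rank(M) = 4.
M has 4 columns; by rank–nullity, nullity = 4 − 4 = 0.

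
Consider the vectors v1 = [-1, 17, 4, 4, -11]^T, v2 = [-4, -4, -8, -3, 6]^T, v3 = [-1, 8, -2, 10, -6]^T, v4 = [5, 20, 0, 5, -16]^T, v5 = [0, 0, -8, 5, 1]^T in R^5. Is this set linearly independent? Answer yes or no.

yes

Form the matrix with these vectors as rows and row reduce.
R2 ← R2 − (4)·R1: [0, -72, -24, -19, 50]
R3 ← R3 − R1: [0, -9, -6, 6, 5]
R4 ← R4 + (5)·R1: [0, 105, 20, 25, -71]
R3 ← R3 − (1/8)·R2: [0, 0, -3, 67/8, -5/4]
R4 ← R4 + (35/24)·R2: [0, 0, -15, -65/24, 23/12]
R4 ← R4 − (5)·R3: [0, 0, 0, -535/12, 49/6]
R5 ← R5 − (8/3)·R3: [0, 0, 0, -52/3, 13/3]
R5 ← R5 − (208/535)·R4: [0, 0, 0, 0, 1859/1605]
5 nonzero rows, so the 5 vectors span a space of dimension 5.
Since 5 = 5, the vectors are linearly independent.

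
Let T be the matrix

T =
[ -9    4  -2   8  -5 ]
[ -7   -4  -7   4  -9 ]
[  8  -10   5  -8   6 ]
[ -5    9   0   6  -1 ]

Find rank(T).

3

Row reduce to echelon form.
R2 ← R2 − (7/9)·R1: [0, -64/9, -49/9, -20/9, -46/9]
R3 ← R3 + (8/9)·R1: [0, -58/9, 29/9, -8/9, 14/9]
R4 ← R4 − (5/9)·R1: [0, 61/9, 10/9, 14/9, 16/9]
R3 ← R3 − (29/32)·R2: [0, 0, 261/32, 9/8, 99/16]
R4 ← R4 + (61/64)·R2: [0, 0, -261/64, -9/16, -99/32]
R4 ← R4 + (1/2)·R3: [0, 0, 0, 0, 0]
Echelon form has 3 nonzero rows, so rank(T) = 3.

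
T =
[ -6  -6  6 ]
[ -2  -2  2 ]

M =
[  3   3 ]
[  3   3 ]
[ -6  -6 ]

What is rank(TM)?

1

First compute TM:
[[-72, -72],
 [-24, -24]]
Now row reduce the product.
R2 ← R2 − (1/3)·R1: [0, 0]
1 nonzero row, so rank(TM) = 1.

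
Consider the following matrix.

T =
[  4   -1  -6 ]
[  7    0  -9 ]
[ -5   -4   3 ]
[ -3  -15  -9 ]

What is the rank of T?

2

Row reduce to echelon form.
R2 ← R2 − (7/4)·R1: [0, 7/4, 3/2]
R3 ← R3 + (5/4)·R1: [0, -21/4, -9/2]
R4 ← R4 + (3/4)·R1: [0, -63/4, -27/2]
R3 ← R3 + (3)·R2: [0, 0, 0]
R4 ← R4 + (9)·R2: [0, 0, 0]
Echelon form has 2 nonzero rows, so rank(T) = 2.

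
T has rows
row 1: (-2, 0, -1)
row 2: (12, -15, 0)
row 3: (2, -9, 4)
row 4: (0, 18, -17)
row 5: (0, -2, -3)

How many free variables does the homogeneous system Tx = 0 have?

Row reduce to echelon form.
R2 ← R2 + (6)·R1: [0, -15, -6]
R3 ← R3 + R1: [0, -9, 3]
R3 ← R3 − (3/5)·R2: [0, 0, 33/5]
R4 ← R4 + (6/5)·R2: [0, 0, -121/5]
R5 ← R5 − (2/15)·R2: [0, 0, -11/5]
R4 ← R4 + (11/3)·R3: [0, 0, 0]
R5 ← R5 + (1/3)·R3: [0, 0, 0]
3 nonzero rows, so rank(T) = 3.
T has 3 columns; by rank–nullity, nullity = 3 − 3 = 0.

0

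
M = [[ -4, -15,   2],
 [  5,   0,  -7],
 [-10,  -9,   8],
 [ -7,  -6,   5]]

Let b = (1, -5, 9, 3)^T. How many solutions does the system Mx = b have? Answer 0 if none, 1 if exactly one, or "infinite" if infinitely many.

0

Row reduce the augmented matrix [M | b].
R2 ← R2 + (5/4)·R1: [0, -75/4, -9/2, -15/4]
R3 ← R3 − (5/2)·R1: [0, 57/2, 3, 13/2]
R4 ← R4 − (7/4)·R1: [0, 81/4, 3/2, 5/4]
R3 ← R3 + (38/25)·R2: [0, 0, -96/25, 4/5]
R4 ← R4 + (27/25)·R2: [0, 0, -84/25, -14/5]
R4 ← R4 − (7/8)·R3: [0, 0, 0, -7/2]
The echelon form has 4 nonzero rows; the last pivot sits in the augmented column, so rank(M) = 3 but rank([M|b]) = 4.
Since the ranks differ, the system is inconsistent.
It has no solutions.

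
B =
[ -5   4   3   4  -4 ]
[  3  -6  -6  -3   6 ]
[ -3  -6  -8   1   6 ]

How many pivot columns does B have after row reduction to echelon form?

2

Row reduce to echelon form.
R2 ← R2 + (3/5)·R1: [0, -18/5, -21/5, -3/5, 18/5]
R3 ← R3 − (3/5)·R1: [0, -42/5, -49/5, -7/5, 42/5]
R3 ← R3 − (7/3)·R2: [0, 0, 0, 0, 0]
Echelon form has 2 nonzero rows, so rank(B) = 2.
Each nonzero row contributes one pivot column: 2 pivot columns.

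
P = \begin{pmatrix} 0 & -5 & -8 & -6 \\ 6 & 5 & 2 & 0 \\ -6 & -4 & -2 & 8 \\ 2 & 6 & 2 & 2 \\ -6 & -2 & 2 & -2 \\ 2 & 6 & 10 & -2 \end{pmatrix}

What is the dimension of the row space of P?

4

Row reduce to echelon form.
Swap R1 ↔ R2
R3 ← R3 + R1: [0, 1, 0, 8]
R4 ← R4 − (1/3)·R1: [0, 13/3, 4/3, 2]
R5 ← R5 + R1: [0, 3, 4, -2]
R6 ← R6 − (1/3)·R1: [0, 13/3, 28/3, -2]
R3 ← R3 + (1/5)·R2: [0, 0, -8/5, 34/5]
R4 ← R4 + (13/15)·R2: [0, 0, -28/5, -16/5]
R5 ← R5 + (3/5)·R2: [0, 0, -4/5, -28/5]
R6 ← R6 + (13/15)·R2: [0, 0, 12/5, -36/5]
R4 ← R4 − (7/2)·R3: [0, 0, 0, -27]
R5 ← R5 − (1/2)·R3: [0, 0, 0, -9]
R6 ← R6 + (3/2)·R3: [0, 0, 0, 3]
R5 ← R5 − (1/3)·R4: [0, 0, 0, 0]
R6 ← R6 + (1/9)·R4: [0, 0, 0, 0]
Echelon form has 4 nonzero rows, so rank(P) = 4.
The row space has dimension equal to the rank: 4.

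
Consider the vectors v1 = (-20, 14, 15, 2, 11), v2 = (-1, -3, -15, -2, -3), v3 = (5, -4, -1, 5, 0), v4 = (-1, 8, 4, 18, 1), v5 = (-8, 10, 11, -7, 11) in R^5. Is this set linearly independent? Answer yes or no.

yes

Form the matrix with these vectors as rows and row reduce.
R2 ← R2 − (1/20)·R1: [0, -37/10, -63/4, -21/10, -71/20]
R3 ← R3 + (1/4)·R1: [0, -1/2, 11/4, 11/2, 11/4]
R4 ← R4 − (1/20)·R1: [0, 73/10, 13/4, 179/10, 9/20]
R5 ← R5 − (2/5)·R1: [0, 22/5, 5, -39/5, 33/5]
R3 ← R3 − (5/37)·R2: [0, 0, 361/74, 214/37, 239/74]
R4 ← R4 + (73/37)·R2: [0, 0, -2059/74, 509/37, -485/74]
R5 ← R5 + (44/37)·R2: [0, 0, -508/37, -381/37, 88/37]
R4 ← R4 + (2059/361)·R3: [0, 0, 0, 16875/361, 4284/361]
R5 ← R5 + (1016/361)·R3: [0, 0, 0, 2159/361, 4140/361]
R5 ← R5 − (2159/16875)·R4: [0, 0, 0, 0, 18656/1875]
5 nonzero rows, so the 5 vectors span a space of dimension 5.
Since 5 = 5, the vectors are linearly independent.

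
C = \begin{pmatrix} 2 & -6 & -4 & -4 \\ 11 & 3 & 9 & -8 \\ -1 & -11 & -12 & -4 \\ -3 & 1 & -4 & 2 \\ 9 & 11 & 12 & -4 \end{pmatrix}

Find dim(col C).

Row reduce to echelon form.
R2 ← R2 − (11/2)·R1: [0, 36, 31, 14]
R3 ← R3 + (1/2)·R1: [0, -14, -14, -6]
R4 ← R4 + (3/2)·R1: [0, -8, -10, -4]
R5 ← R5 − (9/2)·R1: [0, 38, 30, 14]
R3 ← R3 + (7/18)·R2: [0, 0, -35/18, -5/9]
R4 ← R4 + (2/9)·R2: [0, 0, -28/9, -8/9]
R5 ← R5 − (19/18)·R2: [0, 0, -49/18, -7/9]
R4 ← R4 − (8/5)·R3: [0, 0, 0, 0]
R5 ← R5 − (7/5)·R3: [0, 0, 0, 0]
Echelon form has 3 nonzero rows, so rank(C) = 3.
The column space has dimension equal to the rank: 3.

3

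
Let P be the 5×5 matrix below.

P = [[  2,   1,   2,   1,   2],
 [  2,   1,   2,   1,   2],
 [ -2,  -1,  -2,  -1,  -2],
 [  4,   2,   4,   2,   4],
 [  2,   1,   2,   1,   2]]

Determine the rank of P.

1

Row reduce to echelon form.
R2 ← R2 − R1: [0, 0, 0, 0, 0]
R3 ← R3 + R1: [0, 0, 0, 0, 0]
R4 ← R4 − (2)·R1: [0, 0, 0, 0, 0]
R5 ← R5 − R1: [0, 0, 0, 0, 0]
Echelon form has 1 nonzero row, so rank(P) = 1.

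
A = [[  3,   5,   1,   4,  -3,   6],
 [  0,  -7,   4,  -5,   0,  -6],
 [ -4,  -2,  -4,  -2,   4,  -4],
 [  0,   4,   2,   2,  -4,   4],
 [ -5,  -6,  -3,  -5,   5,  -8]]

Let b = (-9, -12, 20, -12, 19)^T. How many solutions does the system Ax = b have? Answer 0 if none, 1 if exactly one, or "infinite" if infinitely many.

infinite

Row reduce the augmented matrix [A | b].
R3 ← R3 + (4/3)·R1: [0, 14/3, -8/3, 10/3, 0, 4, 8]
R5 ← R5 + (5/3)·R1: [0, 7/3, -4/3, 5/3, 0, 2, 4]
R3 ← R3 + (2/3)·R2: [0, 0, 0, 0, 0, 0, 0]
R4 ← R4 + (4/7)·R2: [0, 0, 30/7, -6/7, -4, 4/7, -132/7]
R5 ← R5 + (1/3)·R2: [0, 0, 0, 0, 0, 0, 0]
Swap R3 ↔ R4
The echelon form has 3 nonzero rows, and every pivot lies in the first 6 columns, so rank(A) = rank([A|b]) = 3.
The system is consistent.
rank = 3 < 6 unknowns, so there are infinitely many solutions.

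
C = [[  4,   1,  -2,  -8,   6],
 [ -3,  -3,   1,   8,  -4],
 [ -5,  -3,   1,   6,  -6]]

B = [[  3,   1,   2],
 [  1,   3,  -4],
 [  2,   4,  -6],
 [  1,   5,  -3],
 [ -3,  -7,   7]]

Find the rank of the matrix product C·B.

3

First compute CB:
[[-17, -83,  82],
 [ 10,  60, -52],
 [  8,  62, -64]]
Now row reduce the product.
R2 ← R2 + (10/17)·R1: [0, 190/17, -64/17]
R3 ← R3 + (8/17)·R1: [0, 390/17, -432/17]
R3 ← R3 − (39/19)·R2: [0, 0, -336/19]
3 nonzero rows, so rank(CB) = 3.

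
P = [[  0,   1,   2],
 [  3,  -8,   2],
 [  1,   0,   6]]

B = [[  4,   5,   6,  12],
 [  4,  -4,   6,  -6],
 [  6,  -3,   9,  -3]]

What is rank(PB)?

First compute PB:
[[ 16, -10,  24, -12],
 [ -8,  41, -12,  78],
 [ 40, -13,  60,  -6]]
Now row reduce the product.
R2 ← R2 + (1/2)·R1: [0, 36, 0, 72]
R3 ← R3 − (5/2)·R1: [0, 12, 0, 24]
R3 ← R3 − (1/3)·R2: [0, 0, 0, 0]
2 nonzero rows, so rank(PB) = 2.

2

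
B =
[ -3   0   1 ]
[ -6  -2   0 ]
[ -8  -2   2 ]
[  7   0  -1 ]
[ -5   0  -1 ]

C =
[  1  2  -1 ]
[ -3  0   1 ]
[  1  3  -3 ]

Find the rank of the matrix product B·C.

3

First compute BC:
[[ -2,  -3,   0],
 [  0, -12,   4],
 [  0, -10,   0],
 [  6,  11,  -4],
 [ -6, -13,   8]]
Now row reduce the product.
R4 ← R4 + (3)·R1: [0, 2, -4]
R5 ← R5 − (3)·R1: [0, -4, 8]
R3 ← R3 − (5/6)·R2: [0, 0, -10/3]
R4 ← R4 + (1/6)·R2: [0, 0, -10/3]
R5 ← R5 − (1/3)·R2: [0, 0, 20/3]
R4 ← R4 − R3: [0, 0, 0]
R5 ← R5 + (2)·R3: [0, 0, 0]
3 nonzero rows, so rank(BC) = 3.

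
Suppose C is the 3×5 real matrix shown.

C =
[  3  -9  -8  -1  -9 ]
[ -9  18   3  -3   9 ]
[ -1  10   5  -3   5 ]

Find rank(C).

3

Row reduce to echelon form.
R2 ← R2 + (3)·R1: [0, -9, -21, -6, -18]
R3 ← R3 + (1/3)·R1: [0, 7, 7/3, -10/3, 2]
R3 ← R3 + (7/9)·R2: [0, 0, -14, -8, -12]
Echelon form has 3 nonzero rows, so rank(C) = 3.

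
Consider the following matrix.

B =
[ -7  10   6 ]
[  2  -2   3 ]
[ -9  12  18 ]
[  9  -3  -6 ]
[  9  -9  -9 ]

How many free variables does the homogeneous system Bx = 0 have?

0

Row reduce to echelon form.
R2 ← R2 + (2/7)·R1: [0, 6/7, 33/7]
R3 ← R3 − (9/7)·R1: [0, -6/7, 72/7]
R4 ← R4 + (9/7)·R1: [0, 69/7, 12/7]
R5 ← R5 + (9/7)·R1: [0, 27/7, -9/7]
R3 ← R3 + R2: [0, 0, 15]
R4 ← R4 − (23/2)·R2: [0, 0, -105/2]
R5 ← R5 − (9/2)·R2: [0, 0, -45/2]
R4 ← R4 + (7/2)·R3: [0, 0, 0]
R5 ← R5 + (3/2)·R3: [0, 0, 0]
3 nonzero rows, so rank(B) = 3.
B has 3 columns; by rank–nullity, nullity = 3 − 3 = 0.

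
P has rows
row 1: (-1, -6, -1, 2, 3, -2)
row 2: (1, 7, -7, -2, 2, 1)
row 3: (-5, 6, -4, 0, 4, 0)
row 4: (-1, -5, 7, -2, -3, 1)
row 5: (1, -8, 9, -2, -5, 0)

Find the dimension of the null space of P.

Row reduce to echelon form.
R2 ← R2 + R1: [0, 1, -8, 0, 5, -1]
R3 ← R3 − (5)·R1: [0, 36, 1, -10, -11, 10]
R4 ← R4 − R1: [0, 1, 8, -4, -6, 3]
R5 ← R5 + R1: [0, -14, 8, 0, -2, -2]
R3 ← R3 − (36)·R2: [0, 0, 289, -10, -191, 46]
R4 ← R4 − R2: [0, 0, 16, -4, -11, 4]
R5 ← R5 + (14)·R2: [0, 0, -104, 0, 68, -16]
R4 ← R4 − (16/289)·R3: [0, 0, 0, -996/289, -123/289, 420/289]
R5 ← R5 + (104/289)·R3: [0, 0, 0, -1040/289, -212/289, 160/289]
R5 ← R5 − (260/249)·R4: [0, 0, 0, 0, -24/83, -80/83]
5 nonzero rows, so rank(P) = 5.
P has 6 columns; by rank–nullity, nullity = 6 − 5 = 1.

1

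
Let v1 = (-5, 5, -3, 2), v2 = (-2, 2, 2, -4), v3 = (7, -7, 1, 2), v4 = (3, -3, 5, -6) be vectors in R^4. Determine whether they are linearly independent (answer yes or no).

Form the matrix with these vectors as rows and row reduce.
R2 ← R2 − (2/5)·R1: [0, 0, 16/5, -24/5]
R3 ← R3 + (7/5)·R1: [0, 0, -16/5, 24/5]
R4 ← R4 + (3/5)·R1: [0, 0, 16/5, -24/5]
R3 ← R3 + R2: [0, 0, 0, 0]
R4 ← R4 − R2: [0, 0, 0, 0]
2 nonzero rows, so the 4 vectors span a space of dimension 2.
Since 2 < 4, the vectors are linearly dependent.

no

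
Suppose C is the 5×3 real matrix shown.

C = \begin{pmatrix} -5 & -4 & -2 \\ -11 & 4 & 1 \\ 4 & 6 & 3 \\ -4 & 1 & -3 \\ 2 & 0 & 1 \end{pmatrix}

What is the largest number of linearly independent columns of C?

3

Row reduce to echelon form.
R2 ← R2 − (11/5)·R1: [0, 64/5, 27/5]
R3 ← R3 + (4/5)·R1: [0, 14/5, 7/5]
R4 ← R4 − (4/5)·R1: [0, 21/5, -7/5]
R5 ← R5 + (2/5)·R1: [0, -8/5, 1/5]
R3 ← R3 − (7/32)·R2: [0, 0, 7/32]
R4 ← R4 − (21/64)·R2: [0, 0, -203/64]
R5 ← R5 + (1/8)·R2: [0, 0, 7/8]
R4 ← R4 + (29/2)·R3: [0, 0, 0]
R5 ← R5 − (4)·R3: [0, 0, 0]
Echelon form has 3 nonzero rows, so rank(C) = 3.
The rank gives the maximum number of linearly independent columns: 3.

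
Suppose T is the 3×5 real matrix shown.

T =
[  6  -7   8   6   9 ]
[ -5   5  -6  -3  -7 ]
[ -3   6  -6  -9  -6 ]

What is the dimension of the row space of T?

Row reduce to echelon form.
R2 ← R2 + (5/6)·R1: [0, -5/6, 2/3, 2, 1/2]
R3 ← R3 + (1/2)·R1: [0, 5/2, -2, -6, -3/2]
R3 ← R3 + (3)·R2: [0, 0, 0, 0, 0]
Echelon form has 2 nonzero rows, so rank(T) = 2.
The row space has dimension equal to the rank: 2.

2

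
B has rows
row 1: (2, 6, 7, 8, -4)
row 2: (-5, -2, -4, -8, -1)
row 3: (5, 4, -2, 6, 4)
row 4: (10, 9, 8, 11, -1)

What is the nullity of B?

1

Row reduce to echelon form.
R2 ← R2 + (5/2)·R1: [0, 13, 27/2, 12, -11]
R3 ← R3 − (5/2)·R1: [0, -11, -39/2, -14, 14]
R4 ← R4 − (5)·R1: [0, -21, -27, -29, 19]
R3 ← R3 + (11/13)·R2: [0, 0, -105/13, -50/13, 61/13]
R4 ← R4 + (21/13)·R2: [0, 0, -135/26, -125/13, 16/13]
R4 ← R4 − (9/14)·R3: [0, 0, 0, -50/7, -25/14]
4 nonzero rows, so rank(B) = 4.
B has 5 columns; by rank–nullity, nullity = 5 − 4 = 1.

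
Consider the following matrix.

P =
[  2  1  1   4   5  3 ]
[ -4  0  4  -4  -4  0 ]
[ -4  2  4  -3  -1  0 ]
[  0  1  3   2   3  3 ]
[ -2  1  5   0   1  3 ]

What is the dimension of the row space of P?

Row reduce to echelon form.
R2 ← R2 + (2)·R1: [0, 2, 6, 4, 6, 6]
R3 ← R3 + (2)·R1: [0, 4, 6, 5, 9, 6]
R5 ← R5 + R1: [0, 2, 6, 4, 6, 6]
R3 ← R3 − (2)·R2: [0, 0, -6, -3, -3, -6]
R4 ← R4 − (1/2)·R2: [0, 0, 0, 0, 0, 0]
R5 ← R5 − R2: [0, 0, 0, 0, 0, 0]
Echelon form has 3 nonzero rows, so rank(P) = 3.
The row space has dimension equal to the rank: 3.

3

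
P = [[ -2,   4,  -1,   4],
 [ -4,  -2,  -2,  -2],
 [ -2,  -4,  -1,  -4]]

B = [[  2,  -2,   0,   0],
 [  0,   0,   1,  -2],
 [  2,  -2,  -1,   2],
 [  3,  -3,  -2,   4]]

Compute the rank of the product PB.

First compute PB:
[[  6,  -6,  -3,   6],
 [-18,  18,   4,  -8],
 [-18,  18,   5, -10]]
Now row reduce the product.
R2 ← R2 + (3)·R1: [0, 0, -5, 10]
R3 ← R3 + (3)·R1: [0, 0, -4, 8]
R3 ← R3 − (4/5)·R2: [0, 0, 0, 0]
2 nonzero rows, so rank(PB) = 2.

2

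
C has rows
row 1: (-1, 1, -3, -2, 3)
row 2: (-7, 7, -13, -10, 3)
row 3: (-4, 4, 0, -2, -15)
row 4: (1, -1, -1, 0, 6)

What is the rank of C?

Row reduce to echelon form.
R2 ← R2 − (7)·R1: [0, 0, 8, 4, -18]
R3 ← R3 − (4)·R1: [0, 0, 12, 6, -27]
R4 ← R4 + R1: [0, 0, -4, -2, 9]
R3 ← R3 − (3/2)·R2: [0, 0, 0, 0, 0]
R4 ← R4 + (1/2)·R2: [0, 0, 0, 0, 0]
Echelon form has 2 nonzero rows, so rank(C) = 2.

2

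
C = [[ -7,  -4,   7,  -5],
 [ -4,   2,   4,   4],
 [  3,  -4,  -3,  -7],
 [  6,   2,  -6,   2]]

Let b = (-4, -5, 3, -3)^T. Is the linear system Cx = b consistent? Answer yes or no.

no

Row reduce the augmented matrix [C | b].
R2 ← R2 − (4/7)·R1: [0, 30/7, 0, 48/7, -19/7]
R3 ← R3 + (3/7)·R1: [0, -40/7, 0, -64/7, 9/7]
R4 ← R4 + (6/7)·R1: [0, -10/7, 0, -16/7, -45/7]
R3 ← R3 + (4/3)·R2: [0, 0, 0, 0, -7/3]
R4 ← R4 + (1/3)·R2: [0, 0, 0, 0, -22/3]
R4 ← R4 − (22/7)·R3: [0, 0, 0, 0, 0]
The echelon form has 3 nonzero rows; the last pivot sits in the augmented column, so rank(C) = 2 but rank([C|b]) = 3.
Since the ranks differ, the system is inconsistent.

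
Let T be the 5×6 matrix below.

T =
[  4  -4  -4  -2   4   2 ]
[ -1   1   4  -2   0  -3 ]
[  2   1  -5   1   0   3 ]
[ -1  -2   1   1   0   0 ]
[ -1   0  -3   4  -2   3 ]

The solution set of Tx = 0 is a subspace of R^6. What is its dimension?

Row reduce to echelon form.
R2 ← R2 + (1/4)·R1: [0, 0, 3, -5/2, 1, -5/2]
R3 ← R3 − (1/2)·R1: [0, 3, -3, 2, -2, 2]
R4 ← R4 + (1/4)·R1: [0, -3, 0, 1/2, 1, 1/2]
R5 ← R5 + (1/4)·R1: [0, -1, -4, 7/2, -1, 7/2]
Swap R2 ↔ R3
R4 ← R4 + R2: [0, 0, -3, 5/2, -1, 5/2]
R5 ← R5 + (1/3)·R2: [0, 0, -5, 25/6, -5/3, 25/6]
R4 ← R4 + R3: [0, 0, 0, 0, 0, 0]
R5 ← R5 + (5/3)·R3: [0, 0, 0, 0, 0, 0]
3 nonzero rows, so rank(T) = 3.
T has 6 columns; by rank–nullity, nullity = 6 − 3 = 3.

3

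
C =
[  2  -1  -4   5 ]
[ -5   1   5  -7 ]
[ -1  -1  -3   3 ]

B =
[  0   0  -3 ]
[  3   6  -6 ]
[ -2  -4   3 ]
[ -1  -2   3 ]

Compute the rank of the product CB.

1

First compute CB:
[[  0,   0,   3],
 [  0,   0,   3],
 [  0,   0,   9]]
Now row reduce the product.
R2 ← R2 − R1: [0, 0, 0]
R3 ← R3 − (3)·R1: [0, 0, 0]
1 nonzero row, so rank(CB) = 1.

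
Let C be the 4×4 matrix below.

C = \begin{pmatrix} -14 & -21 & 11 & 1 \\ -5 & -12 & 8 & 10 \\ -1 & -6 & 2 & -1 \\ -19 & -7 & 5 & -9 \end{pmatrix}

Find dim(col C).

3

Row reduce to echelon form.
R2 ← R2 − (5/14)·R1: [0, -9/2, 57/14, 135/14]
R3 ← R3 − (1/14)·R1: [0, -9/2, 17/14, -15/14]
R4 ← R4 − (19/14)·R1: [0, 43/2, -139/14, -145/14]
R3 ← R3 − R2: [0, 0, -20/7, -75/7]
R4 ← R4 + (43/9)·R2: [0, 0, 200/21, 250/7]
R4 ← R4 + (10/3)·R3: [0, 0, 0, 0]
Echelon form has 3 nonzero rows, so rank(C) = 3.
The column space has dimension equal to the rank: 3.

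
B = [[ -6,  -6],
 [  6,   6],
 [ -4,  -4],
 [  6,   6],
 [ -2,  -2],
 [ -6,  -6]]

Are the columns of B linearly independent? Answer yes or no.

Row reduce B to echelon form.
R2 ← R2 + R1: [0, 0]
R3 ← R3 − (2/3)·R1: [0, 0]
R4 ← R4 + R1: [0, 0]
R5 ← R5 − (1/3)·R1: [0, 0]
R6 ← R6 − R1: [0, 0]
1 pivot among 2 columns.
Only 1 < 2 pivot columns, so the columns are linearly dependent.

no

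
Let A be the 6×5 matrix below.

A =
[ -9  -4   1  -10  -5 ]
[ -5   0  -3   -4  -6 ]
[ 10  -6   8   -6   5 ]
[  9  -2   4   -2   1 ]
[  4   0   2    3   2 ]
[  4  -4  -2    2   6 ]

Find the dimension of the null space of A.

Row reduce to echelon form.
R2 ← R2 − (5/9)·R1: [0, 20/9, -32/9, 14/9, -29/9]
R3 ← R3 + (10/9)·R1: [0, -94/9, 82/9, -154/9, -5/9]
R4 ← R4 + R1: [0, -6, 5, -12, -4]
R5 ← R5 + (4/9)·R1: [0, -16/9, 22/9, -13/9, -2/9]
R6 ← R6 + (4/9)·R1: [0, -52/9, -14/9, -22/9, 34/9]
R3 ← R3 + (47/10)·R2: [0, 0, -38/5, -49/5, -157/10]
R4 ← R4 + (27/10)·R2: [0, 0, -23/5, -39/5, -127/10]
R5 ← R5 + (4/5)·R2: [0, 0, -2/5, -1/5, -14/5]
R6 ← R6 + (13/5)·R2: [0, 0, -54/5, 8/5, -23/5]
R4 ← R4 − (23/38)·R3: [0, 0, 0, -71/38, -243/76]
R5 ← R5 − (1/19)·R3: [0, 0, 0, 6/19, -75/38]
R6 ← R6 − (27/19)·R3: [0, 0, 0, 295/19, 673/38]
R5 ← R5 + (12/71)·R4: [0, 0, 0, 0, -357/142]
R6 ← R6 + (590/71)·R4: [0, 0, 0, 0, -629/71]
R6 ← R6 − (74/21)·R5: [0, 0, 0, 0, 0]
5 nonzero rows, so rank(A) = 5.
A has 5 columns; by rank–nullity, nullity = 5 − 5 = 0.

0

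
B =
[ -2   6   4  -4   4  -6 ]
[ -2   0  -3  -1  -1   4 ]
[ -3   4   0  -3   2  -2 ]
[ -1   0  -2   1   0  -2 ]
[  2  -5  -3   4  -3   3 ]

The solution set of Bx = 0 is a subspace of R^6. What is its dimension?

3

Row reduce to echelon form.
R2 ← R2 − R1: [0, -6, -7, 3, -5, 10]
R3 ← R3 − (3/2)·R1: [0, -5, -6, 3, -4, 7]
R4 ← R4 − (1/2)·R1: [0, -3, -4, 3, -2, 1]
R5 ← R5 + R1: [0, 1, 1, 0, 1, -3]
R3 ← R3 − (5/6)·R2: [0, 0, -1/6, 1/2, 1/6, -4/3]
R4 ← R4 − (1/2)·R2: [0, 0, -1/2, 3/2, 1/2, -4]
R5 ← R5 + (1/6)·R2: [0, 0, -1/6, 1/2, 1/6, -4/3]
R4 ← R4 − (3)·R3: [0, 0, 0, 0, 0, 0]
R5 ← R5 − R3: [0, 0, 0, 0, 0, 0]
3 nonzero rows, so rank(B) = 3.
B has 6 columns; by rank–nullity, nullity = 6 − 3 = 3.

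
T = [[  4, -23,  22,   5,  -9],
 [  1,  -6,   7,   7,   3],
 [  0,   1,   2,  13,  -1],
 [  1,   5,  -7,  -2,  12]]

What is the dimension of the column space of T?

4

Row reduce to echelon form.
R2 ← R2 − (1/4)·R1: [0, -1/4, 3/2, 23/4, 21/4]
R4 ← R4 − (1/4)·R1: [0, 43/4, -25/2, -13/4, 57/4]
R3 ← R3 + (4)·R2: [0, 0, 8, 36, 20]
R4 ← R4 + (43)·R2: [0, 0, 52, 244, 240]
R4 ← R4 − (13/2)·R3: [0, 0, 0, 10, 110]
Echelon form has 4 nonzero rows, so rank(T) = 4.
The column space has dimension equal to the rank: 4.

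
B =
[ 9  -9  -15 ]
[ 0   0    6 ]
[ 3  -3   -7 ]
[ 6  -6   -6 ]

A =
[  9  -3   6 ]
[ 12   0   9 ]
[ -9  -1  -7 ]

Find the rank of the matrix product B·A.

First compute BA:
[[108, -12,  78],
 [-54,  -6, -42],
 [ 54,  -2,  40],
 [ 36, -12,  24]]
Now row reduce the product.
R2 ← R2 + (1/2)·R1: [0, -12, -3]
R3 ← R3 − (1/2)·R1: [0, 4, 1]
R4 ← R4 − (1/3)·R1: [0, -8, -2]
R3 ← R3 + (1/3)·R2: [0, 0, 0]
R4 ← R4 − (2/3)·R2: [0, 0, 0]
2 nonzero rows, so rank(BA) = 2.

2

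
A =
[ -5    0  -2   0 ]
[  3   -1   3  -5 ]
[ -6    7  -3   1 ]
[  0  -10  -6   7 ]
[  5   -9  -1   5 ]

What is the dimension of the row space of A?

Row reduce to echelon form.
R2 ← R2 + (3/5)·R1: [0, -1, 9/5, -5]
R3 ← R3 − (6/5)·R1: [0, 7, -3/5, 1]
R5 ← R5 + R1: [0, -9, -3, 5]
R3 ← R3 + (7)·R2: [0, 0, 12, -34]
R4 ← R4 − (10)·R2: [0, 0, -24, 57]
R5 ← R5 − (9)·R2: [0, 0, -96/5, 50]
R4 ← R4 + (2)·R3: [0, 0, 0, -11]
R5 ← R5 + (8/5)·R3: [0, 0, 0, -22/5]
R5 ← R5 − (2/5)·R4: [0, 0, 0, 0]
Echelon form has 4 nonzero rows, so rank(A) = 4.
The row space has dimension equal to the rank: 4.

4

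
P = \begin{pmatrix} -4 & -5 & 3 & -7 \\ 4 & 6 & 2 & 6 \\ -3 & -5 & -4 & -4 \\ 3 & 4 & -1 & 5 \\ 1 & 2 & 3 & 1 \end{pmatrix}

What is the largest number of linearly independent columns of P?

Row reduce to echelon form.
R2 ← R2 + R1: [0, 1, 5, -1]
R3 ← R3 − (3/4)·R1: [0, -5/4, -25/4, 5/4]
R4 ← R4 + (3/4)·R1: [0, 1/4, 5/4, -1/4]
R5 ← R5 + (1/4)·R1: [0, 3/4, 15/4, -3/4]
R3 ← R3 + (5/4)·R2: [0, 0, 0, 0]
R4 ← R4 − (1/4)·R2: [0, 0, 0, 0]
R5 ← R5 − (3/4)·R2: [0, 0, 0, 0]
Echelon form has 2 nonzero rows, so rank(P) = 2.
The rank gives the maximum number of linearly independent columns: 2.

2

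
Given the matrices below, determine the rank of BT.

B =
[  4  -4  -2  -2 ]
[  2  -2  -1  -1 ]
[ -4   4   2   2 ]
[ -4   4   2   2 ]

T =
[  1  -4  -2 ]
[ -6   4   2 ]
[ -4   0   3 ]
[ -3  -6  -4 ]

First compute BT:
[[ 42, -20, -14],
 [ 21, -10,  -7],
 [-42,  20,  14],
 [-42,  20,  14]]
Now row reduce the product.
R2 ← R2 − (1/2)·R1: [0, 0, 0]
R3 ← R3 + R1: [0, 0, 0]
R4 ← R4 + R1: [0, 0, 0]
1 nonzero row, so rank(BT) = 1.

1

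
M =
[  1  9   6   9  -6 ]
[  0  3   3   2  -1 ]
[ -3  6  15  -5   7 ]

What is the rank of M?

2

Row reduce to echelon form.
R3 ← R3 + (3)·R1: [0, 33, 33, 22, -11]
R3 ← R3 − (11)·R2: [0, 0, 0, 0, 0]
Echelon form has 2 nonzero rows, so rank(M) = 2.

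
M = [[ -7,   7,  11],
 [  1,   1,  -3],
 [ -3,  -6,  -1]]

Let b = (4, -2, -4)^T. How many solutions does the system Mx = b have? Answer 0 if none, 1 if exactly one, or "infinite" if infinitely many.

Row reduce the augmented matrix [M | b].
R2 ← R2 + (1/7)·R1: [0, 2, -10/7, -10/7]
R3 ← R3 − (3/7)·R1: [0, -9, -40/7, -40/7]
R3 ← R3 + (9/2)·R2: [0, 0, -85/7, -85/7]
The echelon form has 3 nonzero rows, and every pivot lies in the first 3 columns, so rank(M) = rank([M|b]) = 3.
The system is consistent.
rank = 3 = number of unknowns, so the solution is unique.

1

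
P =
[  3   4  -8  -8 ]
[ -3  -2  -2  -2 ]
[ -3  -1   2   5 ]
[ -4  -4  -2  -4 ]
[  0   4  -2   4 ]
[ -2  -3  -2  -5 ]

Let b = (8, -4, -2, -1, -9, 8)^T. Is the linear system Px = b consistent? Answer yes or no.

Row reduce the augmented matrix [P | b].
R2 ← R2 + R1: [0, 2, -10, -10, 4]
R3 ← R3 + R1: [0, 3, -6, -3, 6]
R4 ← R4 + (4/3)·R1: [0, 4/3, -38/3, -44/3, 29/3]
R6 ← R6 + (2/3)·R1: [0, -1/3, -22/3, -31/3, 40/3]
R3 ← R3 − (3/2)·R2: [0, 0, 9, 12, 0]
R4 ← R4 − (2/3)·R2: [0, 0, -6, -8, 7]
R5 ← R5 − (2)·R2: [0, 0, 18, 24, -17]
R6 ← R6 + (1/6)·R2: [0, 0, -9, -12, 14]
R4 ← R4 + (2/3)·R3: [0, 0, 0, 0, 7]
R5 ← R5 − (2)·R3: [0, 0, 0, 0, -17]
R6 ← R6 + R3: [0, 0, 0, 0, 14]
R5 ← R5 + (17/7)·R4: [0, 0, 0, 0, 0]
R6 ← R6 − (2)·R4: [0, 0, 0, 0, 0]
The echelon form has 4 nonzero rows; the last pivot sits in the augmented column, so rank(P) = 3 but rank([P|b]) = 4.
Since the ranks differ, the system is inconsistent.

no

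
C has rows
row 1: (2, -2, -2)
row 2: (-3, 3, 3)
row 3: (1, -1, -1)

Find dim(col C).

1

Row reduce to echelon form.
R2 ← R2 + (3/2)·R1: [0, 0, 0]
R3 ← R3 − (1/2)·R1: [0, 0, 0]
Echelon form has 1 nonzero row, so rank(C) = 1.
The column space has dimension equal to the rank: 1.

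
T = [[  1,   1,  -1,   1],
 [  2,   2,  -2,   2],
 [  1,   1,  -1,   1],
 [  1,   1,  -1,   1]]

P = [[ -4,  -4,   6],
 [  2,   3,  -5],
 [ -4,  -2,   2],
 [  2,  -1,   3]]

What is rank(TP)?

First compute TP:
[[  4,   0,   2],
 [  8,   0,   4],
 [  4,   0,   2],
 [  4,   0,   2]]
Now row reduce the product.
R2 ← R2 − (2)·R1: [0, 0, 0]
R3 ← R3 − R1: [0, 0, 0]
R4 ← R4 − R1: [0, 0, 0]
1 nonzero row, so rank(TP) = 1.

1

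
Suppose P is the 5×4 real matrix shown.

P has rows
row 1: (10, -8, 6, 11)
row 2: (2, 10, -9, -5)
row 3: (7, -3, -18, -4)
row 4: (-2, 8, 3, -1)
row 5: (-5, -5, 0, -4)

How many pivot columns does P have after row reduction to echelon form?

Row reduce to echelon form.
R2 ← R2 − (1/5)·R1: [0, 58/5, -51/5, -36/5]
R3 ← R3 − (7/10)·R1: [0, 13/5, -111/5, -117/10]
R4 ← R4 + (1/5)·R1: [0, 32/5, 21/5, 6/5]
R5 ← R5 + (1/2)·R1: [0, -9, 3, 3/2]
R3 ← R3 − (13/58)·R2: [0, 0, -1155/58, -585/58]
R4 ← R4 − (16/29)·R2: [0, 0, 285/29, 150/29]
R5 ← R5 + (45/58)·R2: [0, 0, -285/58, -237/58]
R4 ← R4 + (38/77)·R3: [0, 0, 0, 15/77]
R5 ← R5 − (19/77)·R3: [0, 0, 0, -123/77]
R5 ← R5 + (41/5)·R4: [0, 0, 0, 0]
Echelon form has 4 nonzero rows, so rank(P) = 4.
Each nonzero row contributes one pivot column: 4 pivot columns.

4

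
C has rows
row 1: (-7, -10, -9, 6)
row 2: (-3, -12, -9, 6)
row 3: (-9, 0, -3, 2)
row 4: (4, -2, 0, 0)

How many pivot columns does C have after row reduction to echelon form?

2

Row reduce to echelon form.
R2 ← R2 − (3/7)·R1: [0, -54/7, -36/7, 24/7]
R3 ← R3 − (9/7)·R1: [0, 90/7, 60/7, -40/7]
R4 ← R4 + (4/7)·R1: [0, -54/7, -36/7, 24/7]
R3 ← R3 + (5/3)·R2: [0, 0, 0, 0]
R4 ← R4 − R2: [0, 0, 0, 0]
Echelon form has 2 nonzero rows, so rank(C) = 2.
Each nonzero row contributes one pivot column: 2 pivot columns.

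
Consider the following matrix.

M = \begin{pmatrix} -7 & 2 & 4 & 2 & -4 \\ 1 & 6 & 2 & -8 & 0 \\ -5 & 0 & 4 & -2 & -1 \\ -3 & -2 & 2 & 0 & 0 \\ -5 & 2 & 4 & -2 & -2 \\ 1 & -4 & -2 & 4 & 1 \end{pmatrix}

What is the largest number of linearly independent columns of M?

Row reduce to echelon form.
R2 ← R2 + (1/7)·R1: [0, 44/7, 18/7, -54/7, -4/7]
R3 ← R3 − (5/7)·R1: [0, -10/7, 8/7, -24/7, 13/7]
R4 ← R4 − (3/7)·R1: [0, -20/7, 2/7, -6/7, 12/7]
R5 ← R5 − (5/7)·R1: [0, 4/7, 8/7, -24/7, 6/7]
R6 ← R6 + (1/7)·R1: [0, -26/7, -10/7, 30/7, 3/7]
R3 ← R3 + (5/22)·R2: [0, 0, 19/11, -57/11, 19/11]
R4 ← R4 + (5/11)·R2: [0, 0, 16/11, -48/11, 16/11]
R5 ← R5 − (1/11)·R2: [0, 0, 10/11, -30/11, 10/11]
R6 ← R6 + (13/22)·R2: [0, 0, 1/11, -3/11, 1/11]
R4 ← R4 − (16/19)·R3: [0, 0, 0, 0, 0]
R5 ← R5 − (10/19)·R3: [0, 0, 0, 0, 0]
R6 ← R6 − (1/19)·R3: [0, 0, 0, 0, 0]
Echelon form has 3 nonzero rows, so rank(M) = 3.
The rank gives the maximum number of linearly independent columns: 3.

3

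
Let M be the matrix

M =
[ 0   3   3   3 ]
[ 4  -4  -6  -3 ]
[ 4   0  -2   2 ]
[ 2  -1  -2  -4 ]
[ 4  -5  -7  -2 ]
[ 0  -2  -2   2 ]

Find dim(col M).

Row reduce to echelon form.
Swap R1 ↔ R2
R3 ← R3 − R1: [0, 4, 4, 5]
R4 ← R4 − (1/2)·R1: [0, 1, 1, -5/2]
R5 ← R5 − R1: [0, -1, -1, 1]
R3 ← R3 − (4/3)·R2: [0, 0, 0, 1]
R4 ← R4 − (1/3)·R2: [0, 0, 0, -7/2]
R5 ← R5 + (1/3)·R2: [0, 0, 0, 2]
R6 ← R6 + (2/3)·R2: [0, 0, 0, 4]
R4 ← R4 + (7/2)·R3: [0, 0, 0, 0]
R5 ← R5 − (2)·R3: [0, 0, 0, 0]
R6 ← R6 − (4)·R3: [0, 0, 0, 0]
Echelon form has 3 nonzero rows, so rank(M) = 3.
The column space has dimension equal to the rank: 3.

3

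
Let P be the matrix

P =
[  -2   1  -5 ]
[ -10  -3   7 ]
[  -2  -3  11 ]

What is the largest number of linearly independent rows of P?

2

Row reduce to echelon form.
R2 ← R2 − (5)·R1: [0, -8, 32]
R3 ← R3 − R1: [0, -4, 16]
R3 ← R3 − (1/2)·R2: [0, 0, 0]
Echelon form has 2 nonzero rows, so rank(P) = 2.
The rank gives the maximum number of linearly independent rows: 2.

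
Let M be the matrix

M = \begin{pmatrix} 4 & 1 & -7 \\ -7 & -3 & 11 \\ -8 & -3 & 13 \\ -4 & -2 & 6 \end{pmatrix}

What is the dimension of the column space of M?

2

Row reduce to echelon form.
R2 ← R2 + (7/4)·R1: [0, -5/4, -5/4]
R3 ← R3 + (2)·R1: [0, -1, -1]
R4 ← R4 + R1: [0, -1, -1]
R3 ← R3 − (4/5)·R2: [0, 0, 0]
R4 ← R4 − (4/5)·R2: [0, 0, 0]
Echelon form has 2 nonzero rows, so rank(M) = 2.
The column space has dimension equal to the rank: 2.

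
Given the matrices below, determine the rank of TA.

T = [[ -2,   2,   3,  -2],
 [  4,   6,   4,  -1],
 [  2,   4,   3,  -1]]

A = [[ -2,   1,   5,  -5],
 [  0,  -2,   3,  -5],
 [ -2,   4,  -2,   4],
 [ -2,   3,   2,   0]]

First compute TA:
[[  2,   0, -14,  12],
 [-14,   5,  28, -34],
 [ -8,   3,  14, -18]]
Now row reduce the product.
R2 ← R2 + (7)·R1: [0, 5, -70, 50]
R3 ← R3 + (4)·R1: [0, 3, -42, 30]
R3 ← R3 − (3/5)·R2: [0, 0, 0, 0]
2 nonzero rows, so rank(TA) = 2.

2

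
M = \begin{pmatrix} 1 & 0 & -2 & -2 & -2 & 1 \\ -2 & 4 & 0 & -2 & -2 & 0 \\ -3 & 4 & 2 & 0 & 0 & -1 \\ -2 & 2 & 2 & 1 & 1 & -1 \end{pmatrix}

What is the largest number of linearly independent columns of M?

Row reduce to echelon form.
R2 ← R2 + (2)·R1: [0, 4, -4, -6, -6, 2]
R3 ← R3 + (3)·R1: [0, 4, -4, -6, -6, 2]
R4 ← R4 + (2)·R1: [0, 2, -2, -3, -3, 1]
R3 ← R3 − R2: [0, 0, 0, 0, 0, 0]
R4 ← R4 − (1/2)·R2: [0, 0, 0, 0, 0, 0]
Echelon form has 2 nonzero rows, so rank(M) = 2.
The rank gives the maximum number of linearly independent columns: 2.

2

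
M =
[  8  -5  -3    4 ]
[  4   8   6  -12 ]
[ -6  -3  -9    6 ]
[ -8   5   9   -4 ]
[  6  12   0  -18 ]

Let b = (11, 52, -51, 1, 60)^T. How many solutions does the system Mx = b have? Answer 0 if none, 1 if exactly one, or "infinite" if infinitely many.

infinite

Row reduce the augmented matrix [M | b].
R2 ← R2 − (1/2)·R1: [0, 21/2, 15/2, -14, 93/2]
R3 ← R3 + (3/4)·R1: [0, -27/4, -45/4, 9, -171/4]
R4 ← R4 + R1: [0, 0, 6, 0, 12]
R5 ← R5 − (3/4)·R1: [0, 63/4, 9/4, -21, 207/4]
R3 ← R3 + (9/14)·R2: [0, 0, -45/7, 0, -90/7]
R5 ← R5 − (3/2)·R2: [0, 0, -9, 0, -18]
R4 ← R4 + (14/15)·R3: [0, 0, 0, 0, 0]
R5 ← R5 − (7/5)·R3: [0, 0, 0, 0, 0]
The echelon form has 3 nonzero rows, and every pivot lies in the first 4 columns, so rank(M) = rank([M|b]) = 3.
The system is consistent.
rank = 3 < 4 unknowns, so there are infinitely many solutions.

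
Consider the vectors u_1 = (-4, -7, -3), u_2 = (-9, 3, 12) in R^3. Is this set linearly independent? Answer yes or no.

yes

Form the matrix with these vectors as rows and row reduce.
R2 ← R2 − (9/4)·R1: [0, 75/4, 75/4]
2 nonzero rows, so the 2 vectors span a space of dimension 2.
Since 2 = 2, the vectors are linearly independent.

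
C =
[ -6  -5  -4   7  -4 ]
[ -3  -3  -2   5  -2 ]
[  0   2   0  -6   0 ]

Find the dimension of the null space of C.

Row reduce to echelon form.
R2 ← R2 − (1/2)·R1: [0, -1/2, 0, 3/2, 0]
R3 ← R3 + (4)·R2: [0, 0, 0, 0, 0]
2 nonzero rows, so rank(C) = 2.
C has 5 columns; by rank–nullity, nullity = 5 − 2 = 3.

3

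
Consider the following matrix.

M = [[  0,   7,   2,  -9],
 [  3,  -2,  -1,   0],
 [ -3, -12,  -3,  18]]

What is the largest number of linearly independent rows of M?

2

Row reduce to echelon form.
Swap R1 ↔ R2
R3 ← R3 + R1: [0, -14, -4, 18]
R3 ← R3 + (2)·R2: [0, 0, 0, 0]
Echelon form has 2 nonzero rows, so rank(M) = 2.
The rank gives the maximum number of linearly independent rows: 2.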